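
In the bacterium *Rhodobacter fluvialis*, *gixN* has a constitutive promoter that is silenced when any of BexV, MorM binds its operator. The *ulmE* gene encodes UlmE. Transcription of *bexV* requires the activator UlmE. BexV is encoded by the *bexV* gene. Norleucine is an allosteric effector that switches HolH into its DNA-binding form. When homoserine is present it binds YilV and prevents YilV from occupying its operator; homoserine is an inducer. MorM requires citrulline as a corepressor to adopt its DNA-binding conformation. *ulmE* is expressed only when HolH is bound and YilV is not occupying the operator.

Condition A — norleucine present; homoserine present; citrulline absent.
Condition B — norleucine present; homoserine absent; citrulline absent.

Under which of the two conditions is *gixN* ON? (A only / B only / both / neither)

B only

Condition A:
Norleucine is present, so HolH is active.
Homoserine is present, so YilV is inactive.
No repressor is bound and HolH is active, so *ulmE* is transcribed.
So UlmE is produced and active.
No repressor is bound and UlmE is active, so *bexV* is transcribed.
So BexV is produced and active.
Citrulline is absent, so MorM is inactive.
With repressor BexV bound, *gixN* is not transcribed.
→ *gixN* is OFF in A.
Condition B:
Norleucine is present, so HolH is active.
Homoserine is absent, so YilV is active.
With repressor YilV bound, *ulmE* is not transcribed.
So UlmE is not produced.
Required activator UlmE is absent, so *bexV* is not transcribed.
So BexV is not produced.
Citrulline is absent, so MorM is inactive.
With no repressor bound, *gixN* is transcribed.
→ *gixN* is ON in B.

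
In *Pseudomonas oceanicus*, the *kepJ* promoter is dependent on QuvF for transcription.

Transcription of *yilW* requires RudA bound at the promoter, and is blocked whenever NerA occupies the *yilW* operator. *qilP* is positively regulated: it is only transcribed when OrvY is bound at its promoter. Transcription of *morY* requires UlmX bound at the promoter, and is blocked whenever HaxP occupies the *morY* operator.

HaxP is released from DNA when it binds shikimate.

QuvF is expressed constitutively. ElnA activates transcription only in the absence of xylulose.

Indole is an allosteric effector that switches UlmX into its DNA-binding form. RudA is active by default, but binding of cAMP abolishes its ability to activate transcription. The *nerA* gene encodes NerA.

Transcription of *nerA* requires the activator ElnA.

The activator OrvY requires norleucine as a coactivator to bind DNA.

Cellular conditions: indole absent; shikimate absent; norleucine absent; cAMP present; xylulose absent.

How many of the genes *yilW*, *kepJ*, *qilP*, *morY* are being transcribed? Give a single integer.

Xylulose is absent, so ElnA is active.
No repressor is bound and ElnA is active, so *nerA* is transcribed.
So NerA is produced and active.
cAMP is present, so RudA is inactive.
With repressor NerA bound, *yilW* is not transcribed.
→ *yilW* is OFF.
QuvF is produced constitutively and is active.
No repressor is bound and QuvF is active, so *kepJ* is transcribed.
→ *kepJ* is ON.
Norleucine is absent, so OrvY is inactive.
Required activator OrvY is absent, so *qilP* is not transcribed.
→ *qilP* is OFF.
Indole is absent, so UlmX is inactive.
Shikimate is absent, so HaxP is active.
With repressor HaxP bound, *morY* is not transcribed.
→ *morY* is OFF.
1 of the 4 genes is transcribed.

1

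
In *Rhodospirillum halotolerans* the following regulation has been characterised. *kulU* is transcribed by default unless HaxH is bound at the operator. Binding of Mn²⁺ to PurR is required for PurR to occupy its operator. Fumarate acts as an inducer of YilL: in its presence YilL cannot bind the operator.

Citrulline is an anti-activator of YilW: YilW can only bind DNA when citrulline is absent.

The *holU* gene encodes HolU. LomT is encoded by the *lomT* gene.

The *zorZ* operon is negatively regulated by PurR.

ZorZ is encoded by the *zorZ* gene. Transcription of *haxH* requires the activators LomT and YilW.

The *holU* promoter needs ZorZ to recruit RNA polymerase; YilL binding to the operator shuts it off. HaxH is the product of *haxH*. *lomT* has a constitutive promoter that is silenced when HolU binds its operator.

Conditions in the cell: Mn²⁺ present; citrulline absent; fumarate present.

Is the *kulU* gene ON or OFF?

Mn²⁺ is present, so PurR is active.
With repressor PurR bound, *zorZ* is not transcribed.
So ZorZ is not produced.
Fumarate is present, so YilL is inactive.
Required activator ZorZ is absent, so *holU* is not transcribed.
So HolU is not produced.
With no repressor bound, *lomT* is transcribed.
So LomT is produced and active.
Citrulline is absent, so YilW is active.
No repressor is bound and LomT and YilW are active, so *haxH* is transcribed.
So HaxH is produced and active.
With repressor HaxH bound, *kulU* is not transcribed.

OFF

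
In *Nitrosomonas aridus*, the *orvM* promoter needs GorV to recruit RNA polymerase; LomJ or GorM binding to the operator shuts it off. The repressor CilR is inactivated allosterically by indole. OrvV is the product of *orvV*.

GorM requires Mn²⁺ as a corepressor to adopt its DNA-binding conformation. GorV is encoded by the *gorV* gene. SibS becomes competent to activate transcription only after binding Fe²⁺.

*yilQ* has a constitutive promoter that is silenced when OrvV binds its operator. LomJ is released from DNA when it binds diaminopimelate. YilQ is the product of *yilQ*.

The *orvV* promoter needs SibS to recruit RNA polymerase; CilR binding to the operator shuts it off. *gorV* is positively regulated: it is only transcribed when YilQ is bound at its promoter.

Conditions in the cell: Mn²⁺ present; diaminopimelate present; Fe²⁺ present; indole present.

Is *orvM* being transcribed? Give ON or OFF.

Diaminopimelate is present, so LomJ is inactive.
Mn²⁺ is present, so GorM is active.
Indole is present, so CilR is inactive.
Fe²⁺ is present, so SibS is active.
No repressor is bound and SibS is active, so *orvV* is transcribed.
So OrvV is produced and active.
With repressor OrvV bound, *yilQ* is not transcribed.
So YilQ is not produced.
Required activator YilQ is absent, so *gorV* is not transcribed.
So GorV is not produced.
With repressor GorM bound, *orvM* is not transcribed.

OFF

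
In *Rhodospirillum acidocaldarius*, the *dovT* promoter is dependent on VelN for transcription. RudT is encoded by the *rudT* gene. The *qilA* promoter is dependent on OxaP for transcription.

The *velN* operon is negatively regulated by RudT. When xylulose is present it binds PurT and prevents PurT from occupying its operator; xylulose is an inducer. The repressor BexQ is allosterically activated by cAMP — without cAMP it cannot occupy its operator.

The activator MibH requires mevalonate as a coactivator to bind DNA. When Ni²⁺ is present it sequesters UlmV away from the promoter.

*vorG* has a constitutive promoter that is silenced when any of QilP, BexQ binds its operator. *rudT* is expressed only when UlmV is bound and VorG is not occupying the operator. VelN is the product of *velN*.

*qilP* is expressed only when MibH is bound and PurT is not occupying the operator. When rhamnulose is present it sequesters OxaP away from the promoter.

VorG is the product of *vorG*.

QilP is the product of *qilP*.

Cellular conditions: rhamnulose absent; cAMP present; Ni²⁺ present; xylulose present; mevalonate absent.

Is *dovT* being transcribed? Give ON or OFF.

Mevalonate is absent, so MibH is inactive.
Xylulose is present, so PurT is inactive.
Required activator MibH is absent, so *qilP* is not transcribed.
So QilP is not produced.
cAMP is present, so BexQ is active.
With repressor BexQ bound, *vorG* is not transcribed.
So VorG is not produced.
Ni²⁺ is present, so UlmV is inactive.
Required activator UlmV is absent, so *rudT* is not transcribed.
So RudT is not produced.
With no repressor bound, *velN* is transcribed.
So VelN is produced and active.
No repressor is bound and VelN is active, so *dovT* is transcribed.

ON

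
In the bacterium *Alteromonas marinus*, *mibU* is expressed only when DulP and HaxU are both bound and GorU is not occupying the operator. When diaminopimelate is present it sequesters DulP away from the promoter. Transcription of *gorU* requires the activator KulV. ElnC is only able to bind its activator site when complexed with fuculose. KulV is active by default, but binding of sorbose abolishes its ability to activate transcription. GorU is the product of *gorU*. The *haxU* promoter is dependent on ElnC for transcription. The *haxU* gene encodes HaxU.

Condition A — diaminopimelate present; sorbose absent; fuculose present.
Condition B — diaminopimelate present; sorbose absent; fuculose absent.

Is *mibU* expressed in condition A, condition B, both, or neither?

Condition A:
Diaminopimelate is present, so DulP is inactive.
Sorbose is absent, so KulV is active.
No repressor is bound and KulV is active, so *gorU* is transcribed.
So GorU is produced and active.
Fuculose is present, so ElnC is active.
No repressor is bound and ElnC is active, so *haxU* is transcribed.
So HaxU is produced and active.
With repressor GorU bound, *mibU* is not transcribed.
→ *mibU* is OFF in A.
Condition B:
Diaminopimelate is present, so DulP is inactive.
Sorbose is absent, so KulV is active.
No repressor is bound and KulV is active, so *gorU* is transcribed.
So GorU is produced and active.
Fuculose is absent, so ElnC is inactive.
Required activator ElnC is absent, so *haxU* is not transcribed.
So HaxU is not produced.
With repressor GorU bound, *mibU* is not transcribed.
→ *mibU* is OFF in B.

neither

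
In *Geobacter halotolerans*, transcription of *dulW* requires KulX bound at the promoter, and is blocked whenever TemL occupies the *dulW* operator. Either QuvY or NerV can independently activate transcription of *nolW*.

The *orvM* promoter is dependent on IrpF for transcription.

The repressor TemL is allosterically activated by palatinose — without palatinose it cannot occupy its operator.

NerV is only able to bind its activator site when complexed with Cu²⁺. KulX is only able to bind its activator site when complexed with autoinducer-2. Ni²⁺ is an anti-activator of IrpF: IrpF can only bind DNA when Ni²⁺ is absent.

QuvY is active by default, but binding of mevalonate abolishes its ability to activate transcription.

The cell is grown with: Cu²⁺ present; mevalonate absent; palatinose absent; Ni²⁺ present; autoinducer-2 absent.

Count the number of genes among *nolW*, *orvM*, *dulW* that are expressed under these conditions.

Mevalonate is absent, so QuvY is active.
Cu²⁺ is present, so NerV is active.
Activator QuvY is present, so *nolW* is transcribed.
→ *nolW* is ON.
Ni²⁺ is present, so IrpF is inactive.
Required activator IrpF is absent, so *orvM* is not transcribed.
→ *orvM* is OFF.
Palatinose is absent, so TemL is inactive.
Autoinducer-2 is absent, so KulX is inactive.
Required activator KulX is absent, so *dulW* is not transcribed.
→ *dulW* is OFF.
1 of the 3 genes is transcribed.

1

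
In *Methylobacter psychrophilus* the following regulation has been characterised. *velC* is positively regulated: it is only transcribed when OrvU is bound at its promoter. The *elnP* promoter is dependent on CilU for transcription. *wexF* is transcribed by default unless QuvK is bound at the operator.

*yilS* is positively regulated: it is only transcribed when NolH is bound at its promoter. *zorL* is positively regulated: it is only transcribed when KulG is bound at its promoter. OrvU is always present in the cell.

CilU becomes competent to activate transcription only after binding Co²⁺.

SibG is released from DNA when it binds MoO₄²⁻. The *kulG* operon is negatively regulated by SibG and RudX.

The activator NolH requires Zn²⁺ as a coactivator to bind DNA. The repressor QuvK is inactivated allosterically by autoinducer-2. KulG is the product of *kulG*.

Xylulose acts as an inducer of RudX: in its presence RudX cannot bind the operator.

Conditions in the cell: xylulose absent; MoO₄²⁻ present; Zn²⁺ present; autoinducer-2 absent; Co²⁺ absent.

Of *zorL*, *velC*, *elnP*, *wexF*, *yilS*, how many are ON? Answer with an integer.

MoO₄²⁻ is present, so SibG is inactive.
Xylulose is absent, so RudX is active.
With repressor RudX bound, *kulG* is not transcribed.
So KulG is not produced.
Required activator KulG is absent, so *zorL* is not transcribed.
→ *zorL* is OFF.
OrvU is produced constitutively and is active.
No repressor is bound and OrvU is active, so *velC* is transcribed.
→ *velC* is ON.
Co²⁺ is absent, so CilU is inactive.
Required activator CilU is absent, so *elnP* is not transcribed.
→ *elnP* is OFF.
Autoinducer-2 is absent, so QuvK is active.
With repressor QuvK bound, *wexF* is not transcribed.
→ *wexF* is OFF.
Zn²⁺ is present, so NolH is active.
No repressor is bound and NolH is active, so *yilS* is transcribed.
→ *yilS* is ON.
2 of the 5 genes are transcribed.

2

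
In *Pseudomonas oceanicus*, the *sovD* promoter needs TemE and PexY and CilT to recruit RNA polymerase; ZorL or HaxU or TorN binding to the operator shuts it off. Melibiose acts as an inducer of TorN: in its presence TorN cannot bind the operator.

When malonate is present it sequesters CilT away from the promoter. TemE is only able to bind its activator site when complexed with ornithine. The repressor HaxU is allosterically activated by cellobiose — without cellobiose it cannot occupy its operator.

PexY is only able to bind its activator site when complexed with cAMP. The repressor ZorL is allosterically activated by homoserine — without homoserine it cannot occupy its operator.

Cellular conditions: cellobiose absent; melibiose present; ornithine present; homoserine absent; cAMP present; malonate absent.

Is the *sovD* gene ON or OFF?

Homoserine is absent, so ZorL is inactive.
Ornithine is present, so TemE is active.
Cellobiose is absent, so HaxU is inactive.
cAMP is present, so PexY is active.
Malonate is absent, so CilT is active.
Melibiose is present, so TorN is inactive.
No repressor is bound and TemE and PexY and CilT are active, so *sovD* is transcribed.

ON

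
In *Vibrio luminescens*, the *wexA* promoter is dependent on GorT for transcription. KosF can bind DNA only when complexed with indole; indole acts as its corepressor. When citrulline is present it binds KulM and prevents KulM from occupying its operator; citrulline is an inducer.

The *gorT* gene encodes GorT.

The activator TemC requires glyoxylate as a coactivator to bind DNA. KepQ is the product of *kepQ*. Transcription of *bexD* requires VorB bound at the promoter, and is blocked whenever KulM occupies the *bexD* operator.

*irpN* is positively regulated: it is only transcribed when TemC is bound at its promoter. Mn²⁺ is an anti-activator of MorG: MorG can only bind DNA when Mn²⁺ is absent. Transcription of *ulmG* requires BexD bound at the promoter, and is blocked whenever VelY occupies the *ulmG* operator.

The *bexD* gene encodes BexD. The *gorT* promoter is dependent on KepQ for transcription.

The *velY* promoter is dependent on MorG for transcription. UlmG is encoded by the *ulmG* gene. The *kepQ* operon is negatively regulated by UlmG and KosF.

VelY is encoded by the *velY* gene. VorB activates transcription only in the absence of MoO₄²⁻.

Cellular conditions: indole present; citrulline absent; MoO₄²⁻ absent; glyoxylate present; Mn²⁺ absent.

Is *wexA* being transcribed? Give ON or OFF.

Citrulline is absent, so KulM is active.
MoO₄²⁻ is absent, so VorB is active.
With repressor KulM bound, *bexD* is not transcribed.
So BexD is not produced.
Mn²⁺ is absent, so MorG is active.
No repressor is bound and MorG is active, so *velY* is transcribed.
So VelY is produced and active.
With repressor VelY bound, *ulmG* is not transcribed.
So UlmG is not produced.
Indole is present, so KosF is active.
With repressor KosF bound, *kepQ* is not transcribed.
So KepQ is not produced.
Required activator KepQ is absent, so *gorT* is not transcribed.
So GorT is not produced.
Required activator GorT is absent, so *wexA* is not transcribed.

OFF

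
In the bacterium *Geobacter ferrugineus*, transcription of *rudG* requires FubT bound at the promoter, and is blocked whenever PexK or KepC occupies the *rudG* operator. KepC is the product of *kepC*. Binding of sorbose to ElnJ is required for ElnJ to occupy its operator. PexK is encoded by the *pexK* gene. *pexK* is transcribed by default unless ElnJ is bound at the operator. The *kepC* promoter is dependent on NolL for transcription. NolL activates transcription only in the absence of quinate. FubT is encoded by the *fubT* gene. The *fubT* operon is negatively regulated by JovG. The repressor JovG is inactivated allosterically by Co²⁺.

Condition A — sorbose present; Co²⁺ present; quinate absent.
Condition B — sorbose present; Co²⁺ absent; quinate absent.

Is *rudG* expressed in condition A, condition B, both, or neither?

neither

Condition A:
Sorbose is present, so ElnJ is active.
With repressor ElnJ bound, *pexK* is not transcribed.
So PexK is not produced.
Co²⁺ is present, so JovG is inactive.
With no repressor bound, *fubT* is transcribed.
So FubT is produced and active.
Quinate is absent, so NolL is active.
No repressor is bound and NolL is active, so *kepC* is transcribed.
So KepC is produced and active.
With repressor KepC bound, *rudG* is not transcribed.
→ *rudG* is OFF in A.
Condition B:
Sorbose is present, so ElnJ is active.
With repressor ElnJ bound, *pexK* is not transcribed.
So PexK is not produced.
Co²⁺ is absent, so JovG is active.
With repressor JovG bound, *fubT* is not transcribed.
So FubT is not produced.
Quinate is absent, so NolL is active.
No repressor is bound and NolL is active, so *kepC* is transcribed.
So KepC is produced and active.
With repressor KepC bound, *rudG* is not transcribed.
→ *rudG* is OFF in B.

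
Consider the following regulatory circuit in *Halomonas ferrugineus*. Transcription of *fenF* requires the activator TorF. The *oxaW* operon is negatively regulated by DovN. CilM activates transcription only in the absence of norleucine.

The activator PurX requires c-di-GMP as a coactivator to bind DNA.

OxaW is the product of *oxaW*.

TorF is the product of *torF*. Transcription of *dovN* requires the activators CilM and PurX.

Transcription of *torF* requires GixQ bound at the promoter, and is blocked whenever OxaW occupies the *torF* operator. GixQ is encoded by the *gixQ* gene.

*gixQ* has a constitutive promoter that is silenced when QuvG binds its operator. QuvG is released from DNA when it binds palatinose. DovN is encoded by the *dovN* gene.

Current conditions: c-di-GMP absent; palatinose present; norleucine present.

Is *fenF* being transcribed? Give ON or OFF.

Norleucine is present, so CilM is inactive.
c-di-GMP is absent, so PurX is inactive.
Required activator CilM is absent, so *dovN* is not transcribed.
So DovN is not produced.
With no repressor bound, *oxaW* is transcribed.
So OxaW is produced and active.
Palatinose is present, so QuvG is inactive.
With no repressor bound, *gixQ* is transcribed.
So GixQ is produced and active.
With repressor OxaW bound, *torF* is not transcribed.
So TorF is not produced.
Required activator TorF is absent, so *fenF* is not transcribed.

OFF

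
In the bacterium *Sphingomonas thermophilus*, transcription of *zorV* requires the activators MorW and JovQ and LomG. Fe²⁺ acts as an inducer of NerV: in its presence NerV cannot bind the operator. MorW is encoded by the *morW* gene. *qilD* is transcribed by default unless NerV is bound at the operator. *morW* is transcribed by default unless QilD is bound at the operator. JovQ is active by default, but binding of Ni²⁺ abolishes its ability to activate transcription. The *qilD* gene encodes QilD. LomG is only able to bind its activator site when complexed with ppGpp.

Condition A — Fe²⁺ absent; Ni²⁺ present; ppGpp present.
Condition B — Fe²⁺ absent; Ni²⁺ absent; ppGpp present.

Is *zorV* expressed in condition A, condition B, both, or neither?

B only

Condition A:
Fe²⁺ is absent, so NerV is active.
With repressor NerV bound, *qilD* is not transcribed.
So QilD is not produced.
With no repressor bound, *morW* is transcribed.
So MorW is produced and active.
Ni²⁺ is present, so JovQ is inactive.
ppGpp is present, so LomG is active.
Required activator JovQ is absent, so *zorV* is not transcribed.
→ *zorV* is OFF in A.
Condition B:
Fe²⁺ is absent, so NerV is active.
With repressor NerV bound, *qilD* is not transcribed.
So QilD is not produced.
With no repressor bound, *morW* is transcribed.
So MorW is produced and active.
Ni²⁺ is absent, so JovQ is active.
ppGpp is present, so LomG is active.
No repressor is bound and MorW and JovQ and LomG are active, so *zorV* is transcribed.
→ *zorV* is ON in B.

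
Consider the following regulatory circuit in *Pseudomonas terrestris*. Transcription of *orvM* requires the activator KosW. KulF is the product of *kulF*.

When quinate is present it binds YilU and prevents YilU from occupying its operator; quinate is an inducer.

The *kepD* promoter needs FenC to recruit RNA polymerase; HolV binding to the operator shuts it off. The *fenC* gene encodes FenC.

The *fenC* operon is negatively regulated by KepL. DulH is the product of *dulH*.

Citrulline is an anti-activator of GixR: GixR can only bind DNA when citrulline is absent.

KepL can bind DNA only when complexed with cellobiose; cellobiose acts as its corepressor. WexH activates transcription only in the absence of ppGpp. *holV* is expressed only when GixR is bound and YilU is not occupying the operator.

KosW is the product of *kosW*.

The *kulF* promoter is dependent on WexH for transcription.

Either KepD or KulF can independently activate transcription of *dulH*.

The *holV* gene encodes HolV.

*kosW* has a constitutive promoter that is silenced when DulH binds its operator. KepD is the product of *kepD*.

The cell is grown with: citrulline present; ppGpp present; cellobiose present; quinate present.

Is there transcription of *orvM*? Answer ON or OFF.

ON

Cellobiose is present, so KepL is active.
With repressor KepL bound, *fenC* is not transcribed.
So FenC is not produced.
Quinate is present, so YilU is inactive.
Citrulline is present, so GixR is inactive.
Required activator GixR is absent, so *holV* is not transcribed.
So HolV is not produced.
Required activator FenC is absent, so *kepD* is not transcribed.
So KepD is not produced.
ppGpp is present, so WexH is inactive.
Required activator WexH is absent, so *kulF* is not transcribed.
So KulF is not produced.
No activator is available at the *dulH* promoter, so *dulH* is not transcribed.
So DulH is not produced.
With no repressor bound, *kosW* is transcribed.
So KosW is produced and active.
No repressor is bound and KosW is active, so *orvM* is transcribed.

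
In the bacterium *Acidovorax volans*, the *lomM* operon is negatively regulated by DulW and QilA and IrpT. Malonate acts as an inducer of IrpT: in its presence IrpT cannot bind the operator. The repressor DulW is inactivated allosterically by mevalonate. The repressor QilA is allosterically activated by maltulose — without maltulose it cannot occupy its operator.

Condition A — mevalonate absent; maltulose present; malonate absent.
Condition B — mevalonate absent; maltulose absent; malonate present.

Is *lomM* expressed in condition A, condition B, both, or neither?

neither

Condition A:
Mevalonate is absent, so DulW is active.
Maltulose is present, so QilA is active.
Malonate is absent, so IrpT is active.
With repressor DulW bound, *lomM* is not transcribed.
→ *lomM* is OFF in A.
Condition B:
Mevalonate is absent, so DulW is active.
Maltulose is absent, so QilA is inactive.
Malonate is present, so IrpT is inactive.
With repressor DulW bound, *lomM* is not transcribed.
→ *lomM* is OFF in B.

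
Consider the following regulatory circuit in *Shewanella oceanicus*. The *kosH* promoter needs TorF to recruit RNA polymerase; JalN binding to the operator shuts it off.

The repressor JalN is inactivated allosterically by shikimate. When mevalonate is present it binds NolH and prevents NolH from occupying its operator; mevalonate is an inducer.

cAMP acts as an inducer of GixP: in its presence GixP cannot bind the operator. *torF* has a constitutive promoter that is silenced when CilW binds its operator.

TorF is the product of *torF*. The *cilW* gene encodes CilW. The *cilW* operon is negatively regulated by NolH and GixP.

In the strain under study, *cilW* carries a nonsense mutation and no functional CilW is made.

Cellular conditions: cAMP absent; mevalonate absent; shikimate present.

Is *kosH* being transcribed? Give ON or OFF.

Shikimate is present, so JalN is inactive.
CilW is non-functional in this strain, so it has no effect.
With no repressor bound, *torF* is transcribed.
So TorF is produced and active.
No repressor is bound and TorF is active, so *kosH* is transcribed.

ON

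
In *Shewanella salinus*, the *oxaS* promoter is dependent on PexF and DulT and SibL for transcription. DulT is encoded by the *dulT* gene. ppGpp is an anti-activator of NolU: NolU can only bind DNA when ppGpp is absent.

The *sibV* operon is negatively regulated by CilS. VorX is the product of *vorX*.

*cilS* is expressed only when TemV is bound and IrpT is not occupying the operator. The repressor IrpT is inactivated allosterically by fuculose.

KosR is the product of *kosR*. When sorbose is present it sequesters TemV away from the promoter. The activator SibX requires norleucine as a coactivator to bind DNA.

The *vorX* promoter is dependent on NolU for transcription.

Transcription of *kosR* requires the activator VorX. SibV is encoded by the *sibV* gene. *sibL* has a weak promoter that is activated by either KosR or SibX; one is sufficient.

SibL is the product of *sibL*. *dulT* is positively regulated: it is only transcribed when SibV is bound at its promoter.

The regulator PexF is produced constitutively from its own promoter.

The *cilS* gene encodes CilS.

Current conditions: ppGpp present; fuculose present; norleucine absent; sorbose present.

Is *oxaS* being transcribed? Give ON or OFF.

OFF

PexF is produced constitutively and is active.
Fuculose is present, so IrpT is inactive.
Sorbose is present, so TemV is inactive.
Required activator TemV is absent, so *cilS* is not transcribed.
So CilS is not produced.
With no repressor bound, *sibV* is transcribed.
So SibV is produced and active.
No repressor is bound and SibV is active, so *dulT* is transcribed.
So DulT is produced and active.
ppGpp is present, so NolU is inactive.
Required activator NolU is absent, so *vorX* is not transcribed.
So VorX is not produced.
Required activator VorX is absent, so *kosR* is not transcribed.
So KosR is not produced.
Norleucine is absent, so SibX is inactive.
No activator is available at the *sibL* promoter, so *sibL* is not transcribed.
So SibL is not produced.
Required activator SibL is absent, so *oxaS* is not transcribed.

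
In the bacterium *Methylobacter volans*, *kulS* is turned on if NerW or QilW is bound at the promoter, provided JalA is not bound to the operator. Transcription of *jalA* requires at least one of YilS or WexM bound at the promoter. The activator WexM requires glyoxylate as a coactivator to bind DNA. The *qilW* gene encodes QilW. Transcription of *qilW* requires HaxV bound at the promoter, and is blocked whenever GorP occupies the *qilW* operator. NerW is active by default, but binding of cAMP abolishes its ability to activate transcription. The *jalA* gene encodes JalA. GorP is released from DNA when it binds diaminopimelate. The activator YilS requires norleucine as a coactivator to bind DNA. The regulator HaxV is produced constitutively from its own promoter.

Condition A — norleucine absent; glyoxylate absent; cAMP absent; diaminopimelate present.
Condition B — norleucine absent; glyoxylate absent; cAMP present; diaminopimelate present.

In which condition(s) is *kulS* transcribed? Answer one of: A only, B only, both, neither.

both

Condition A:
Norleucine is absent, so YilS is inactive.
Glyoxylate is absent, so WexM is inactive.
No activator is available at the *jalA* promoter, so *jalA* is not transcribed.
So JalA is not produced.
cAMP is absent, so NerW is active.
Diaminopimelate is present, so GorP is inactive.
HaxV is produced constitutively and is active.
No repressor is bound and HaxV is active, so *qilW* is transcribed.
So QilW is produced and active.
Activator NerW is present, so *kulS* is transcribed.
→ *kulS* is ON in A.
Condition B:
Norleucine is absent, so YilS is inactive.
Glyoxylate is absent, so WexM is inactive.
No activator is available at the *jalA* promoter, so *jalA* is not transcribed.
So JalA is not produced.
cAMP is present, so NerW is inactive.
Diaminopimelate is present, so GorP is inactive.
HaxV is produced constitutively and is active.
No repressor is bound and HaxV is active, so *qilW* is transcribed.
So QilW is produced and active.
Activator QilW is present, so *kulS* is transcribed.
→ *kulS* is ON in B.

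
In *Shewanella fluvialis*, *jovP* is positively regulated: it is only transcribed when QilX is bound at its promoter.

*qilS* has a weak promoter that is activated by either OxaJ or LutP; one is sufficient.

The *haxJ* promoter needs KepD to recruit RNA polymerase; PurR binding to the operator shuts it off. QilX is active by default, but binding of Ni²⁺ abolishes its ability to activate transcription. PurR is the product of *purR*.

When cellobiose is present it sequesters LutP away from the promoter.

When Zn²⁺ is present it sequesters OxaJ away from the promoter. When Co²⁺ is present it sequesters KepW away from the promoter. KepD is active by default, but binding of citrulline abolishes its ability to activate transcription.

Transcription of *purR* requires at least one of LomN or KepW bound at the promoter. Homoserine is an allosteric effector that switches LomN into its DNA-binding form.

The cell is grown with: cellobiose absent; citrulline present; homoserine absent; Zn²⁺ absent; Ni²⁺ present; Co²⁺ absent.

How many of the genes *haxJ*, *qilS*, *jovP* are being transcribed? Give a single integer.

1

Homoserine is absent, so LomN is inactive.
Co²⁺ is absent, so KepW is active.
Activator KepW is present, so *purR* is transcribed.
So PurR is produced and active.
Citrulline is present, so KepD is inactive.
With repressor PurR bound, *haxJ* is not transcribed.
→ *haxJ* is OFF.
Zn²⁺ is absent, so OxaJ is active.
Cellobiose is absent, so LutP is active.
Activator OxaJ is present, so *qilS* is transcribed.
→ *qilS* is ON.
Ni²⁺ is present, so QilX is inactive.
Required activator QilX is absent, so *jovP* is not transcribed.
→ *jovP* is OFF.
1 of the 3 genes is transcribed.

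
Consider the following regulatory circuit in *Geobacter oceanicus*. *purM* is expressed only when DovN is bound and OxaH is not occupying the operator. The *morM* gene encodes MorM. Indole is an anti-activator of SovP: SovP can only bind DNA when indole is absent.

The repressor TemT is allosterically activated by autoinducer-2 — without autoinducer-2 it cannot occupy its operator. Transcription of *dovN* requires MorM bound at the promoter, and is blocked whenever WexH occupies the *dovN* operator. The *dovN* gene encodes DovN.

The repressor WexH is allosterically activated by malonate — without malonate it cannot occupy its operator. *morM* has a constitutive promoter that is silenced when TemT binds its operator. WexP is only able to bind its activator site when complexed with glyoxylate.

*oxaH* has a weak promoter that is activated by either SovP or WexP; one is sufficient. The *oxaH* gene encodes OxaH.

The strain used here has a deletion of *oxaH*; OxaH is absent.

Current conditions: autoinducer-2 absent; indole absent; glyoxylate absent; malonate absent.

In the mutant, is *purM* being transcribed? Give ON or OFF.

Autoinducer-2 is absent, so TemT is inactive.
With no repressor bound, *morM* is transcribed.
So MorM is produced and active.
Malonate is absent, so WexH is inactive.
No repressor is bound and MorM is active, so *dovN* is transcribed.
So DovN is produced and active.
OxaH is non-functional in this strain, so it has no effect.
No repressor is bound and DovN is active, so *purM* is transcribed.

ON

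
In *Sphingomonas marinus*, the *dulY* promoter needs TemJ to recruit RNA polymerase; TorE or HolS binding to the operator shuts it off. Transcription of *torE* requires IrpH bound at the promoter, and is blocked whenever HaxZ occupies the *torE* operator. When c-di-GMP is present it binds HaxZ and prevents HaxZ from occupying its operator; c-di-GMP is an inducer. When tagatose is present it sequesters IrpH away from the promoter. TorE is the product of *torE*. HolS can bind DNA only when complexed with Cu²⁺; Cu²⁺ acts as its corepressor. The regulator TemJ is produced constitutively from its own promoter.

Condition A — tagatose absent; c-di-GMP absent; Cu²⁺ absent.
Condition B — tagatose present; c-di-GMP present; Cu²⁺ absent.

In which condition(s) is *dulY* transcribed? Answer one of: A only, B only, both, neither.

Condition A:
Tagatose is absent, so IrpH is active.
c-di-GMP is absent, so HaxZ is active.
With repressor HaxZ bound, *torE* is not transcribed.
So TorE is not produced.
TemJ is produced constitutively and is active.
Cu²⁺ is absent, so HolS is inactive.
No repressor is bound and TemJ is active, so *dulY* is transcribed.
→ *dulY* is ON in A.
Condition B:
Tagatose is present, so IrpH is inactive.
c-di-GMP is present, so HaxZ is inactive.
Required activator IrpH is absent, so *torE* is not transcribed.
So TorE is not produced.
TemJ is produced constitutively and is active.
Cu²⁺ is absent, so HolS is inactive.
No repressor is bound and TemJ is active, so *dulY* is transcribed.
→ *dulY* is ON in B.

both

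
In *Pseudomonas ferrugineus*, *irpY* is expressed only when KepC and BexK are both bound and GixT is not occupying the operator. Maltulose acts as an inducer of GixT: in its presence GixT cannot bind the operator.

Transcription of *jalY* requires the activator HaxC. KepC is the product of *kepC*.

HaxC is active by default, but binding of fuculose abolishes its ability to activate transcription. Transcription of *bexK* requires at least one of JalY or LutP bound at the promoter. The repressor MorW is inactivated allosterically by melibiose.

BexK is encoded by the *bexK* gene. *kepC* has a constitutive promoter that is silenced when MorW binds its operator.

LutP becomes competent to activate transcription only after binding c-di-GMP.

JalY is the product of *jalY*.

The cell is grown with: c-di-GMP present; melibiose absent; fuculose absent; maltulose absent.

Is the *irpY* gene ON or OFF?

Melibiose is absent, so MorW is active.
With repressor MorW bound, *kepC* is not transcribed.
So KepC is not produced.
Fuculose is absent, so HaxC is active.
No repressor is bound and HaxC is active, so *jalY* is transcribed.
So JalY is produced and active.
c-di-GMP is present, so LutP is active.
Activator JalY is present, so *bexK* is transcribed.
So BexK is produced and active.
Maltulose is absent, so GixT is active.
With repressor GixT bound, *irpY* is not transcribed.

OFF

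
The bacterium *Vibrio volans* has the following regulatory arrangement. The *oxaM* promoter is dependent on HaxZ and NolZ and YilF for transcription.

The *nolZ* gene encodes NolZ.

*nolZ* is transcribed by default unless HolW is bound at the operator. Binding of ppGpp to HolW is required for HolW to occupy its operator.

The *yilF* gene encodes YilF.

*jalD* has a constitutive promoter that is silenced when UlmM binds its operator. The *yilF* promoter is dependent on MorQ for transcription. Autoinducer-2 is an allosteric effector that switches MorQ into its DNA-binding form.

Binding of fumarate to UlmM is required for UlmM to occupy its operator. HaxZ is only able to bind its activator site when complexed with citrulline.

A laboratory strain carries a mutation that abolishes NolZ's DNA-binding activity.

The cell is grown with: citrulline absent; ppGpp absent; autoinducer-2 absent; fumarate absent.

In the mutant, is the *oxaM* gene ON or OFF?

OFF

Citrulline is absent, so HaxZ is inactive.
NolZ is non-functional in this strain, so it has no effect.
Autoinducer-2 is absent, so MorQ is inactive.
Required activator MorQ is absent, so *yilF* is not transcribed.
So YilF is not produced.
Required activator HaxZ is absent, so *oxaM* is not transcribed.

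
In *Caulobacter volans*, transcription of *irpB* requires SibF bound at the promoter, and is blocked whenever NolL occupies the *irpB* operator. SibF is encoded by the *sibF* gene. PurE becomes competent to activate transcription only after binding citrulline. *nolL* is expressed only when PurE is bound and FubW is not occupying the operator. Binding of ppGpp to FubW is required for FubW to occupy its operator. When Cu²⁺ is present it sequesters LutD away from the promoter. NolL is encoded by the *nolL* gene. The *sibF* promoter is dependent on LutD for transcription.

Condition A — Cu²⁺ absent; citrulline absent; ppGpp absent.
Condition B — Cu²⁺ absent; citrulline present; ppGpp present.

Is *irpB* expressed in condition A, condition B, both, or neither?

both

Condition A:
Cu²⁺ is absent, so LutD is active.
No repressor is bound and LutD is active, so *sibF* is transcribed.
So SibF is produced and active.
Citrulline is absent, so PurE is inactive.
ppGpp is absent, so FubW is inactive.
Required activator PurE is absent, so *nolL* is not transcribed.
So NolL is not produced.
No repressor is bound and SibF is active, so *irpB* is transcribed.
→ *irpB* is ON in A.
Condition B:
Cu²⁺ is absent, so LutD is active.
No repressor is bound and LutD is active, so *sibF* is transcribed.
So SibF is produced and active.
Citrulline is present, so PurE is active.
ppGpp is present, so FubW is active.
With repressor FubW bound, *nolL* is not transcribed.
So NolL is not produced.
No repressor is bound and SibF is active, so *irpB* is transcribed.
→ *irpB* is ON in B.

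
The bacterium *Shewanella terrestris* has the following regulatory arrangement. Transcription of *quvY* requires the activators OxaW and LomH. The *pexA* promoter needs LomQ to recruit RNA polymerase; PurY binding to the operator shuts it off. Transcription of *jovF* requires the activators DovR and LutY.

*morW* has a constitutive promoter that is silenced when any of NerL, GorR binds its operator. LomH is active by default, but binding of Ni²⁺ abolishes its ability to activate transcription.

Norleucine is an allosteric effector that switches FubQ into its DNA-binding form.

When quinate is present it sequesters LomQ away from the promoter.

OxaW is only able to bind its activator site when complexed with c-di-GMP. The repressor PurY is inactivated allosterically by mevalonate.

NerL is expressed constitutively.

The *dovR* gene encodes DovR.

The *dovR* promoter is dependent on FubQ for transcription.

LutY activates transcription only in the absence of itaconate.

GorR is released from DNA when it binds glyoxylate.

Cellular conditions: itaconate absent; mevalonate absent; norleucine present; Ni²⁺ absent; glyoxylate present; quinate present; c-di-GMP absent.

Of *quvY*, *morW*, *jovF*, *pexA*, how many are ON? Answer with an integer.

c-di-GMP is absent, so OxaW is inactive.
Ni²⁺ is absent, so LomH is active.
Required activator OxaW is absent, so *quvY* is not transcribed.
→ *quvY* is OFF.
NerL is produced constitutively and is active.
Glyoxylate is present, so GorR is inactive.
With repressor NerL bound, *morW* is not transcribed.
→ *morW* is OFF.
Norleucine is present, so FubQ is active.
No repressor is bound and FubQ is active, so *dovR* is transcribed.
So DovR is produced and active.
Itaconate is absent, so LutY is active.
No repressor is bound and DovR and LutY are active, so *jovF* is transcribed.
→ *jovF* is ON.
Mevalonate is absent, so PurY is active.
Quinate is present, so LomQ is inactive.
With repressor PurY bound, *pexA* is not transcribed.
→ *pexA* is OFF.
1 of the 4 genes is transcribed.

1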